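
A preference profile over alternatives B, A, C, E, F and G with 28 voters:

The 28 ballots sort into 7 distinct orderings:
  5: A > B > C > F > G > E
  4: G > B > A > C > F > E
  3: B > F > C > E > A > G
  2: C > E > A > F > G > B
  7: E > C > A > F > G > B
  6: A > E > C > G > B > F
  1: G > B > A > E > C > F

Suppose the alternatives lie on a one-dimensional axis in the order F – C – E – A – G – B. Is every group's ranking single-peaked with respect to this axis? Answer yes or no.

Axis positions: F=1, C=2, E=3, A=4, G=5, B=6.
Group 1: ranking walks positions 4-6-2-1-5-3; B is ranked above G even though G lies between B and the peak A on the axis — preferences dip and rise again. Not single-peaked.
Group 2: ranking walks positions 5-6-4-2-1-3; C is ranked above E even though E lies between C and the peak G on the axis — preferences dip and rise again. Not single-peaked.
Group 3: ranking walks positions 6-1-2-3-4-5; F is ranked above G even though G lies between F and the peak B on the axis — preferences dip and rise again. Not single-peaked.
Group 4 (peak C at position 2): ranking walks positions 2-3-4-1-5-6, expanding outward from the peak — single-peaked.
Group 5 (peak E at position 3): ranking walks positions 3-2-4-1-5-6, expanding outward from the peak — single-peaked.
Group 6 (peak A at position 4): ranking walks positions 4-3-2-5-6-1, expanding outward from the peak — single-peaked.
Group 7 (peak G at position 5): ranking walks positions 5-6-4-3-2-1, expanding outward from the peak — single-peaked.
Group 1 violates single-peakedness, so the profile is not single-peaked on this axis.

no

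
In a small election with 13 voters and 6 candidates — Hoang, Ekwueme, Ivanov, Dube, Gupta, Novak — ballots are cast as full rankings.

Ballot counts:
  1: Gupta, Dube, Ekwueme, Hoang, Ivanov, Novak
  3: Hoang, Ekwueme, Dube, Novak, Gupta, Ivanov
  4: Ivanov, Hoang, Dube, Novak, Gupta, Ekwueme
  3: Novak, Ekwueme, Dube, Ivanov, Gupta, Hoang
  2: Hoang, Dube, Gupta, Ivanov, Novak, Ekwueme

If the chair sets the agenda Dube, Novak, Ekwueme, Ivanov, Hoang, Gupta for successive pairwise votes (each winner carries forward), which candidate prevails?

Round 1: Dube vs Novak — 10–3, Dube advances.
Round 2: Dube vs Ekwueme — 7–6, Dube advances.
Round 3: Dube vs Ivanov — 9–4, Dube advances.
Round 4: Dube vs Hoang — 4–9, Hoang advances.
Round 5: Hoang vs Gupta — 9–4, Hoang advances.
The agenda winner is Hoang.

Hoang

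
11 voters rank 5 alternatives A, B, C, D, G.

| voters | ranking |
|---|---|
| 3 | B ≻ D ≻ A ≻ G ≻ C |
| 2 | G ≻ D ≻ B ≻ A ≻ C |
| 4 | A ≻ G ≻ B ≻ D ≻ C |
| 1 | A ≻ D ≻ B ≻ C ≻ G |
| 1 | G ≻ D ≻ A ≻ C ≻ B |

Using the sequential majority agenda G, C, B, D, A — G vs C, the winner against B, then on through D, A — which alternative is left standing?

A

Round 1: G vs C — 10–1, G advances.
Round 2: G vs B — 7–4, G advances.
Round 3: G vs D — 7–4, G advances.
Round 4: G vs A — 3–8, A advances.
A survives the agenda.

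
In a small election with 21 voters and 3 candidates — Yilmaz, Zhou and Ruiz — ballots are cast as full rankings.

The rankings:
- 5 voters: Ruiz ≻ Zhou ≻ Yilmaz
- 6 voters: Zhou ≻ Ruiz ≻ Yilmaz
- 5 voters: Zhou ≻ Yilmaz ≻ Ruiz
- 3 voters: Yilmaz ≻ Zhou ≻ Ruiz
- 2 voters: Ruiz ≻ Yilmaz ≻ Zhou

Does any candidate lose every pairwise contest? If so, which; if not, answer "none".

Yilmaz

Head-to-head results (21 voters):
Yilmaz vs Zhou: 3+2 = 5 for Yilmaz, 16 for Zhou — Zhou by 16–5.
Yilmaz vs Ruiz: 8 to 13, Ruiz.
Zhou vs Ruiz: Zhou wins 14–7.
Only Yilmaz has no wins; Yilmaz is the Condorcet loser.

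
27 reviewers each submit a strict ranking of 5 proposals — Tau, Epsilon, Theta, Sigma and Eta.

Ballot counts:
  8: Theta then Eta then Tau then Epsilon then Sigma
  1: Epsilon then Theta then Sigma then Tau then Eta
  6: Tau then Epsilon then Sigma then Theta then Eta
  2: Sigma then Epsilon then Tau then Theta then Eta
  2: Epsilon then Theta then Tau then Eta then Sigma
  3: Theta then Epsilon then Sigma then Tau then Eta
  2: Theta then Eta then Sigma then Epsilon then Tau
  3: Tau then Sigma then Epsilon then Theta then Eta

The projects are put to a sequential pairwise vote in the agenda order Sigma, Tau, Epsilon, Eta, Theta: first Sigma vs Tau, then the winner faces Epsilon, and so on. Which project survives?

Theta

Round 1: Sigma vs Tau — 8–19, Tau advances.
Round 2: Tau vs Epsilon — 17–10, Tau advances.
Round 3: Tau vs Eta — 17–10, Tau advances.
Round 4: Tau vs Theta — 11–16, Theta advances.
Theta survives the agenda.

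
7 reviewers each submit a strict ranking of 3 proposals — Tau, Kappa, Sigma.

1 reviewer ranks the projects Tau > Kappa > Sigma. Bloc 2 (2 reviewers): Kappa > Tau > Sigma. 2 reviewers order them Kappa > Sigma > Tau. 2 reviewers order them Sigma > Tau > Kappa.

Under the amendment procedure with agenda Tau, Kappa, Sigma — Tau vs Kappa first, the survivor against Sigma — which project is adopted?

Round 1: Tau vs Kappa — 3–4, Kappa advances.
Round 2: Kappa vs Sigma — 5–2, Kappa advances.
The agenda winner is Kappa.

Kappa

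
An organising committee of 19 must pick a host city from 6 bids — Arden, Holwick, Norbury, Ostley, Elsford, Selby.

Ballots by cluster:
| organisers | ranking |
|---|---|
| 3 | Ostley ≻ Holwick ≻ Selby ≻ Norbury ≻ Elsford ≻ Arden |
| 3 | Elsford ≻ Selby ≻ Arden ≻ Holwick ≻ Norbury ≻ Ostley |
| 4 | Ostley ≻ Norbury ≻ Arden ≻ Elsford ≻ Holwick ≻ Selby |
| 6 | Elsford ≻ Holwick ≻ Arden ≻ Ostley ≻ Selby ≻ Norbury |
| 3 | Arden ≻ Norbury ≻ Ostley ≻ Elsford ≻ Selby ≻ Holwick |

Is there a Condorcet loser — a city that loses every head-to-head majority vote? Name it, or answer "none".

Pairwise majorities:
Arden vs Holwick: Arden wins 10–9.
Arden vs Norbury: Arden is ranked higher on 3+6+3 = 12 ballots, Norbury on 7. Arden wins 12–7.
Arden vs Ostley: Arden preferred on 3+6+3 = 12 ballots; Arden wins 12–7.
Arden vs Elsford: Elsford, 12–7.
Arden–Selby: Arden 13–6.
Holwick vs Norbury: 12 to 7, Holwick.
Holwick vs Ostley: 9 to 10, Ostley.
Holwick vs Elsford: 3 for Holwick, 16 for Elsford — Elsford by 16–3.
Holwick–Selby: Holwick 13–6.
Norbury–Ostley: Ostley 13–6.
Norbury vs Elsford: 10 to 9, Norbury.
Norbury vs Selby: 7 to 12, Selby.
Ostley–Elsford: Ostley 10–9.
Ostley vs Selby: 16 to 3, Ostley.
Elsford–Selby: Elsford 16–3.
No city is winless: Arden beats Holwick; Holwick beats Norbury; Norbury beats Elsford; Ostley beats Holwick; Elsford beats Arden; Selby beats Norbury. There is no Condorcet loser.

none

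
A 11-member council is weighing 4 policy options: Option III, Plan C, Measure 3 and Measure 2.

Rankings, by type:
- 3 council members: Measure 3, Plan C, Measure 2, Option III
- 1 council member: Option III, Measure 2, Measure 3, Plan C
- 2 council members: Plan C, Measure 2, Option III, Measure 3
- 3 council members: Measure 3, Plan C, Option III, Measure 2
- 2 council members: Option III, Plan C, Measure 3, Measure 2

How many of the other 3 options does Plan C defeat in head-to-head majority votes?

Plan C against each rival (11 council members):
Plan C vs Option III: Plan C wins 8–3.
Plan C vs Measure 3: Measure 3, 7–4.
Plan C–Measure 2: Plan C 10–1.
Plan C beats Option III, Measure 2; loses to Measure 3 — 2 pairwise wins.

2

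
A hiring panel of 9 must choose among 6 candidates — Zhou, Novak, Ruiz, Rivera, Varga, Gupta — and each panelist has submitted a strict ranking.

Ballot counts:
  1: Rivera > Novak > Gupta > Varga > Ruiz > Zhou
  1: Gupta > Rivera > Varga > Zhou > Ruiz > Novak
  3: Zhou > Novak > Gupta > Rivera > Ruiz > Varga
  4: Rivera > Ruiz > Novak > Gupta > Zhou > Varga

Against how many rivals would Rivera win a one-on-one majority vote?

5

Rivera against each rival (9 committee members):
Rivera vs Zhou: Rivera, 6–3.
Rivera vs Novak: Rivera wins 6–3.
Rivera vs Ruiz: Rivera preferred on 1+1+3+4 = 9 ballots; Rivera wins 9–0.
Rivera vs Varga: Rivera is ranked higher on 1+1+3+4 = 9 ballots, Varga on 0. Rivera wins 9–0.
Rivera vs Gupta: Rivera is ranked higher on 1+4 = 5 ballots, Gupta on 4. Rivera wins 5–4.
Rivera beats Zhou, Novak, Ruiz, Varga, Gupta — 5 pairwise wins.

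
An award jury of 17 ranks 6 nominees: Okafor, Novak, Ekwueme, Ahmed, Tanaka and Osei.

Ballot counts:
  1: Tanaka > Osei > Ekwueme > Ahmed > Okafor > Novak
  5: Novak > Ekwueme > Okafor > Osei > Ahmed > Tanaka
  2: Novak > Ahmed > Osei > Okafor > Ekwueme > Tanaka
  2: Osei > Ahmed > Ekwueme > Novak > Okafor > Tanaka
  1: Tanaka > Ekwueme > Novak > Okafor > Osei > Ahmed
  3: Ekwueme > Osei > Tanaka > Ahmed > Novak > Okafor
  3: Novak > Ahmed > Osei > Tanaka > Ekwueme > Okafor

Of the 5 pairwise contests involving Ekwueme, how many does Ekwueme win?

4

Ekwueme against each rival (17 jurors):
Ekwueme vs Okafor: Ekwueme wins 15–2.
Ekwueme vs Novak: Novak wins 10–7.
Ekwueme–Ahmed: Ekwueme 10–7.
Ekwueme vs Tanaka: 5+2+2+3 = 12 for Ekwueme, 5 for Tanaka — Ekwueme by 12–5.
Ekwueme vs Osei: Ekwueme wins 9–8.
Ekwueme beats Okafor, Ahmed, Tanaka, Osei; loses to Novak — 4 pairwise wins.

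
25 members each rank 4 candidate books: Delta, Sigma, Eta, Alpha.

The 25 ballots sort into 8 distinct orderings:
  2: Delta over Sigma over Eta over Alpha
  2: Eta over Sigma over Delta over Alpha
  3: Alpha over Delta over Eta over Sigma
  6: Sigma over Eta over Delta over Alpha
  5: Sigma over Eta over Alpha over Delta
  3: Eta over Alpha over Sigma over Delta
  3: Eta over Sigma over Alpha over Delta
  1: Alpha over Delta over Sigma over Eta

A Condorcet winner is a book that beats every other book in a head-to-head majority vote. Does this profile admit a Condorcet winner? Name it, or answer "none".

Sigma

Head-to-head results (25 members):
Delta–Sigma: Sigma 19–6.
Delta vs Eta: Delta preferred on 2+3+1 = 6 ballots; Eta wins 19–6.
Delta vs Alpha: Delta preferred on 2+2+6 = 10 ballots; Alpha wins 15–10.
Sigma vs Eta: Sigma wins 14–11.
Sigma vs Alpha: 2+2+6+5+3 = 18 for Sigma, 7 for Alpha — Sigma by 18–7.
Eta vs Alpha: Eta, 21–4.
Only Sigma has no losses; Sigma is the Condorcet winner.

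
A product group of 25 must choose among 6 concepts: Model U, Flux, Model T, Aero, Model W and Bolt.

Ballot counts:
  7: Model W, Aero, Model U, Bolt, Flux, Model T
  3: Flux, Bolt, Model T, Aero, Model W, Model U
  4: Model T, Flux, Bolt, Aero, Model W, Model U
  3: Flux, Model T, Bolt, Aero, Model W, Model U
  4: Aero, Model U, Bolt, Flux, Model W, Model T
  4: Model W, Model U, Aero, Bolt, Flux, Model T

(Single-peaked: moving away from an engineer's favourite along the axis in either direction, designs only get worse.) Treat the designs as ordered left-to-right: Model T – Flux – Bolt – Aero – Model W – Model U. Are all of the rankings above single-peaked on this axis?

Axis positions: Model T=1, Flux=2, Bolt=3, Aero=4, Model W=5, Model U=6.
Ballot type 1 (peak Model W at position 5): ranking walks positions 5-4-6-3-2-1, expanding outward from the peak — single-peaked.
Ballot type 2 (peak Flux at position 2): ranking walks positions 2-3-1-4-5-6, expanding outward from the peak — single-peaked.
Ballot type 3 (peak Model T at position 1): ranking walks positions 1-2-3-4-5-6, expanding outward from the peak — single-peaked.
Ballot type 4 (peak Flux at position 2): ranking walks positions 2-1-3-4-5-6, expanding outward from the peak — single-peaked.
Ballot type 5: ranking walks positions 4-6-3-2-5-1; Model U is ranked above Model W even though Model W lies between Model U and the peak Aero on the axis — preferences dip and rise again. Not single-peaked.
Ballot type 6 (peak Model W at position 5): ranking walks positions 5-6-4-3-2-1, expanding outward from the peak — single-peaked.
Ballot type 5 violates single-peakedness, so the profile is not single-peaked on this axis.

no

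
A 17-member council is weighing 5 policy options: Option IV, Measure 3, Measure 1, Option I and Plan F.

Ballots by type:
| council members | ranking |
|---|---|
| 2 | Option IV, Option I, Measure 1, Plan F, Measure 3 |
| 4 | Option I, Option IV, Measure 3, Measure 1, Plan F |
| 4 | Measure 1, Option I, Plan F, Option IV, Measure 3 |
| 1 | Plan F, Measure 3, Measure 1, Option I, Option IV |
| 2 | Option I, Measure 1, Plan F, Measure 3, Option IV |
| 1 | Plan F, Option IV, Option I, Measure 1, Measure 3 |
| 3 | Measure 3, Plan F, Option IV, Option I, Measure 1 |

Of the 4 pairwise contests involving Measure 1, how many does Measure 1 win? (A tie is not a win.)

2

Measure 1 against each rival (17 council members):
Measure 1–Option IV: Option IV 10–7.
Measure 1 vs Measure 3: Measure 1 is ranked higher on 2+4+2+1 = 9 ballots, Measure 3 on 8. Measure 1 wins 9–8.
Measure 1 vs Option I: Measure 1 is ranked higher on 4+1 = 5 ballots, Option I on 12. Option I wins 12–5.
Measure 1–Plan F: Measure 1 12–5.
Measure 1 beats Measure 3, Plan F; loses to Option IV, Option I — 2 pairwise wins.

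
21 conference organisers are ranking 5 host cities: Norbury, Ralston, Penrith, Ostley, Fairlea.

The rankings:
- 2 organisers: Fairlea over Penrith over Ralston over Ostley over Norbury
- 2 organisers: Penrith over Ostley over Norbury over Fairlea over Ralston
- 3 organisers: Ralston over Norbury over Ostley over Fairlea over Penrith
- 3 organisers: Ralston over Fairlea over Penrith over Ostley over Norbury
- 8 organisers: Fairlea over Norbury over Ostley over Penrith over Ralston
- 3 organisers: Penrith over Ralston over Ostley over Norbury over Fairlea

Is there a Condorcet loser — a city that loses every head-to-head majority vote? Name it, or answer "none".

Pairwise majorities:
Norbury vs Ralston: 2+8 = 10 for Norbury, 11 for Ralston — Ralston by 11–10.
Norbury–Penrith: Norbury 11–10.
Norbury vs Ostley: Norbury preferred on 3+8 = 11 ballots; Norbury wins 11–10.
Norbury vs Fairlea: Norbury preferred on 2+3+3 = 8 ballots; Fairlea wins 13–8.
Ralston vs Penrith: Penrith wins 15–6.
Ralston vs Ostley: 2+3+3+3 = 11 for Ralston, 10 for Ostley — Ralston by 11–10.
Ralston vs Fairlea: 9 to 12, Fairlea.
Penrith vs Ostley: Ostley wins 11–10.
Penrith vs Fairlea: Penrith preferred on 2+3 = 5 ballots; Fairlea wins 16–5.
Ostley vs Fairlea: Fairlea, 13–8.
No city is winless: Norbury beats Penrith; Ralston beats Norbury; Penrith beats Ralston; Ostley beats Penrith; Fairlea beats Norbury. There is no Condorcet loser.

none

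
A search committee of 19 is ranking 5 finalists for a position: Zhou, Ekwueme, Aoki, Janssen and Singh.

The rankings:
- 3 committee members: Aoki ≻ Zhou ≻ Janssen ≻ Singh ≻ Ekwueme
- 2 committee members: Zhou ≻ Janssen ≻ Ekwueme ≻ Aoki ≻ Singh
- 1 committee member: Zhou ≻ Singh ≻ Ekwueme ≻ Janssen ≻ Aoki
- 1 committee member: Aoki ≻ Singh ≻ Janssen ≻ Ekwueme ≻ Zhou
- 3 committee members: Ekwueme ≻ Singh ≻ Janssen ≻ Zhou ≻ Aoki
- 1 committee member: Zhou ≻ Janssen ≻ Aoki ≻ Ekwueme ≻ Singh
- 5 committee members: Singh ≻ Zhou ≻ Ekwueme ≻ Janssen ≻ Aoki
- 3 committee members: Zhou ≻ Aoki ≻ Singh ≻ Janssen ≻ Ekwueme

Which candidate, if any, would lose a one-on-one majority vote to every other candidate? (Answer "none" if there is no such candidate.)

Pairwise majorities:
Zhou vs Ekwueme: Zhou is ranked higher on 3+2+1+1+5+3 = 15 ballots, Ekwueme on 4. Zhou wins 15–4.
Zhou vs Aoki: Zhou wins 15–4.
Zhou–Janssen: Zhou 15–4.
Zhou vs Singh: Zhou, 10–9.
Ekwueme vs Aoki: Ekwueme, 11–8.
Ekwueme vs Janssen: 1+3+5 = 9 for Ekwueme, 10 for Janssen — Janssen by 10–9.
Ekwueme–Singh: Singh 13–6.
Aoki vs Janssen: Aoki preferred on 3+1+3 = 7 ballots; Janssen wins 12–7.
Aoki vs Singh: 10 to 9, Aoki.
Janssen vs Singh: Singh wins 13–6.
Every candidate wins at least one matchup (Zhou beats Ekwueme; Ekwueme beats Aoki; Aoki beats Singh; Janssen beats Ekwueme; Singh beats Ekwueme), so there is no Condorcet loser.

none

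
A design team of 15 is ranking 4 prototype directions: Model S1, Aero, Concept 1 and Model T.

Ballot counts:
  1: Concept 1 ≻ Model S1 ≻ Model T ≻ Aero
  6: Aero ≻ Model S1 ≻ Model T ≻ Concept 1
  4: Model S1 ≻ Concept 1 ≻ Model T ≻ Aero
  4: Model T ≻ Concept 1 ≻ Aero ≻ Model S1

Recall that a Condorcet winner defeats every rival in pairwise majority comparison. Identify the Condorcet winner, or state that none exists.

Pairwise majorities:
Model S1 vs Aero: 1+4 = 5 for Model S1, 10 for Aero — Aero by 10–5.
Model S1 vs Concept 1: 10 to 5, Model S1.
Model S1 vs Model T: 1+6+4 = 11 for Model S1, 4 for Model T — Model S1 by 11–4.
Aero vs Concept 1: Concept 1, 9–6.
Aero–Model T: Model T 9–6.
Concept 1 vs Model T: 5 to 10, Model T.
No design is unbeaten: Model S1 loses to Aero; Aero loses to Concept 1; Concept 1 loses to Model S1; Model T loses to Model S1. In particular Model S1 beats Concept 1 beats Aero beats Model S1 is a majority cycle — no Condorcet winner exists.

none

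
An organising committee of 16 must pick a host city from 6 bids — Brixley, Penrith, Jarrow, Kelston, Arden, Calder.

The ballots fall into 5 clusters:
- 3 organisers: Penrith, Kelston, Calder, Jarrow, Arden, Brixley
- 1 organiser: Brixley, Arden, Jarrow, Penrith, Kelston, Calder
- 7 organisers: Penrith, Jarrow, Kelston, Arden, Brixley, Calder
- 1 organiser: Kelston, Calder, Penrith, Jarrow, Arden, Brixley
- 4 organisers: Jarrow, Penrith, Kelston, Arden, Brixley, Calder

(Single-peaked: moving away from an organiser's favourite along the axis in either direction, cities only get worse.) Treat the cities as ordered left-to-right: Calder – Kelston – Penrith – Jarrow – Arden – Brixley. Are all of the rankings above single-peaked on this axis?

Axis positions: Calder=1, Kelston=2, Penrith=3, Jarrow=4, Arden=5, Brixley=6.
Cluster 1 (peak Penrith at position 3): ranking walks positions 3-2-1-4-5-6, expanding outward from the peak — single-peaked.
Cluster 2 (peak Brixley at position 6): ranking walks positions 6-5-4-3-2-1, expanding outward from the peak — single-peaked.
Cluster 3 (peak Penrith at position 3): ranking walks positions 3-4-2-5-6-1, expanding outward from the peak — single-peaked.
Cluster 4 (peak Kelston at position 2): ranking walks positions 2-1-3-4-5-6, expanding outward from the peak — single-peaked.
Cluster 5 (peak Jarrow at position 4): ranking walks positions 4-3-2-5-6-1, expanding outward from the peak — single-peaked.
Every ranking is single-peaked on this axis.

yes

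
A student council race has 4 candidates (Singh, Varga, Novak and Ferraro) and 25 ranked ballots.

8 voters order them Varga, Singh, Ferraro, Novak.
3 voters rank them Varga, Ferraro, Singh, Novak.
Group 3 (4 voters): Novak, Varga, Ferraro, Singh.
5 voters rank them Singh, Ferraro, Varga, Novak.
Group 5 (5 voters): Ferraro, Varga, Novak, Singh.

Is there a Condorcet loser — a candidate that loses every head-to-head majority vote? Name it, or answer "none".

Head-to-head results (25 voters):
Singh vs Varga: Varga wins 20–5.
Singh–Novak: Singh 16–9.
Singh–Ferraro: Singh 13–12.
Varga vs Novak: Varga, 21–4.
Varga–Ferraro: Varga 15–10.
Novak vs Ferraro: 4 for Novak, 21 for Ferraro — Ferraro by 21–4.
Novak loses to every other candidate — it is the Condorcet loser.

Novak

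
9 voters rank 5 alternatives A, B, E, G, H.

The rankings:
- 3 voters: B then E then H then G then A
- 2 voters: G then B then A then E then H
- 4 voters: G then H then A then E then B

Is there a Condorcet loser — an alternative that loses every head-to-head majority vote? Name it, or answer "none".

Pairwise majorities:
A vs B: 4 for A, 5 for B — B by 5–4.
A vs E: A, 6–3.
A vs G: G, 9–0.
A vs H: A is ranked higher on 2 ballots, H on 7. H wins 7–2.
B vs E: B wins 5–4.
B vs G: G, 6–3.
B–H: B 5–4.
E vs G: 3 for E, 6 for G — G by 6–3.
E vs H: 5 to 4, E.
G vs H: G wins 6–3.
Every alternative wins at least one matchup (A beats E; B beats A; E beats H; G beats A; H beats A), so there is no Condorcet loser.

none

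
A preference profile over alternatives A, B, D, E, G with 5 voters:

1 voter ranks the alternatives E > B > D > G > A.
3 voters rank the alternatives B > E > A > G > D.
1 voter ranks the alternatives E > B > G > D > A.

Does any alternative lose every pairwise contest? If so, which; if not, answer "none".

D

Head-to-head results (5 voters):
A vs B: A is ranked higher on 0 ballots, B on 5. B wins 5–0.
A vs D: A preferred on 3 ballots; A wins 3–2.
A vs E: 0 for A, 5 for E — E by 5–0.
A vs G: A preferred on 3 ballots; A wins 3–2.
B vs D: B, 5–0.
B vs E: B preferred on 3 ballots; B wins 3–2.
B vs G: 5 to 0, B.
D vs E: D is ranked higher on 0 ballots, E on 5. E wins 5–0.
D vs G: 1 to 4, G.
E vs G: E, 5–0.
D loses to every other alternative — it is the Condorcet loser.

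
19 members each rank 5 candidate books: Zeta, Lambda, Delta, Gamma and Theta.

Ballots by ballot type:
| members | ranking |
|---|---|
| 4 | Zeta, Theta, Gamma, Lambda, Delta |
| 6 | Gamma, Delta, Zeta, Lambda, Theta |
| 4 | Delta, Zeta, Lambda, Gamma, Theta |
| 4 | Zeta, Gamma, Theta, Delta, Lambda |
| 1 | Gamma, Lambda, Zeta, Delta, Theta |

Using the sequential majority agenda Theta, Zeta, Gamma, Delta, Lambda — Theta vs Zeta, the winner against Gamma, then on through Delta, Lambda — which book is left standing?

Round 1: Theta vs Zeta — 0–19, Zeta advances.
Round 2: Zeta vs Gamma — 12–7, Zeta advances.
Round 3: Zeta vs Delta — 9–10, Delta advances.
Round 4: Delta vs Lambda — 14–5, Delta advances.
The agenda winner is Delta.

Delta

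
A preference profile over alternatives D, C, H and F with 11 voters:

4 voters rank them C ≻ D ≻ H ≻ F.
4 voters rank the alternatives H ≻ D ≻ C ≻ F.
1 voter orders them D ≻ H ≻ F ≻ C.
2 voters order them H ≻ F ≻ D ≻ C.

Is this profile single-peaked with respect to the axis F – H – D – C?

yes

Axis positions: F=1, H=2, D=3, C=4.
Faction 1 (peak C at position 4): ranking walks positions 4-3-2-1, expanding outward from the peak — single-peaked.
Faction 2 (peak H at position 2): ranking walks positions 2-3-4-1, expanding outward from the peak — single-peaked.
Faction 3 (peak D at position 3): ranking walks positions 3-2-1-4, expanding outward from the peak — single-peaked.
Faction 4 (peak H at position 2): ranking walks positions 2-1-3-4, expanding outward from the peak — single-peaked.
Every ranking is single-peaked on this axis.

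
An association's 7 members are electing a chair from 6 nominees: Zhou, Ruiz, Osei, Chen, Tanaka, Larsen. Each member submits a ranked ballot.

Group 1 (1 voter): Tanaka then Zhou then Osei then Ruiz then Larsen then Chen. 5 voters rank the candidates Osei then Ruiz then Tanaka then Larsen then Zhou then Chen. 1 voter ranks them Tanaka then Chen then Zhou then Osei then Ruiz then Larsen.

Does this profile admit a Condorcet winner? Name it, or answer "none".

Osei

Check each pair by majority over 7 ballots:
Zhou–Ruiz: Ruiz 5–2.
Zhou–Osei: Osei 5–2.
Zhou vs Chen: Zhou wins 6–1.
Zhou vs Tanaka: Tanaka, 7–0.
Zhou–Larsen: Larsen 5–2.
Ruiz vs Osei: Osei wins 7–0.
Ruiz vs Chen: Ruiz wins 6–1.
Ruiz vs Tanaka: Ruiz, 5–2.
Ruiz–Larsen: Ruiz 7–0.
Osei vs Chen: Osei wins 6–1.
Osei vs Tanaka: Osei wins 5–2.
Osei vs Larsen: Osei, 7–0.
Chen vs Tanaka: Tanaka wins 7–0.
Chen vs Larsen: Larsen wins 6–1.
Tanaka vs Larsen: Tanaka wins 7–0.
Osei defeats every rival head-to-head and is the Condorcet winner.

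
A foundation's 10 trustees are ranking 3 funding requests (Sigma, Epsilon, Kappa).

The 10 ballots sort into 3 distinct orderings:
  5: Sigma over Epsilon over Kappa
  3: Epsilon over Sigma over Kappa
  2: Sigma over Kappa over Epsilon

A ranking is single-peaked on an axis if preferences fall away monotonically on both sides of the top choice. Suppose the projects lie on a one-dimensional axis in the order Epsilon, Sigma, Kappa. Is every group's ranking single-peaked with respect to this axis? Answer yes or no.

yes

Axis positions: Epsilon=1, Sigma=2, Kappa=3.
Group 1 (peak Sigma at position 2): ranking walks positions 2-1-3, expanding outward from the peak — single-peaked.
Group 2 (peak Epsilon at position 1): ranking walks positions 1-2-3, expanding outward from the peak — single-peaked.
Group 3 (peak Sigma at position 2): ranking walks positions 2-3-1, expanding outward from the peak — single-peaked.
Every ranking is single-peaked on this axis.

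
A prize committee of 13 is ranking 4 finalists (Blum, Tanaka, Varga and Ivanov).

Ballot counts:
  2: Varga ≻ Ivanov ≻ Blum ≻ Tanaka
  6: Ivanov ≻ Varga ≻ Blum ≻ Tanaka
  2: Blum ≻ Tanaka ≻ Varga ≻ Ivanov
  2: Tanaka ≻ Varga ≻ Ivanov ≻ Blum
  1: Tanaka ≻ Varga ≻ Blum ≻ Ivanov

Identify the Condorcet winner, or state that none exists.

Pairwise majorities:
Blum vs Tanaka: 2+6+2 = 10 for Blum, 3 for Tanaka — Blum by 10–3.
Blum vs Varga: 2 for Blum, 11 for Varga — Varga by 11–2.
Blum vs Ivanov: Blum preferred on 2+1 = 3 ballots; Ivanov wins 10–3.
Tanaka vs Varga: 5 to 8, Varga.
Tanaka vs Ivanov: 2+2+1 = 5 for Tanaka, 8 for Ivanov — Ivanov by 8–5.
Varga vs Ivanov: 2+2+2+1 = 7 for Varga, 6 for Ivanov — Varga by 7–6.
Varga defeats every rival head-to-head and is the Condorcet winner.

Varga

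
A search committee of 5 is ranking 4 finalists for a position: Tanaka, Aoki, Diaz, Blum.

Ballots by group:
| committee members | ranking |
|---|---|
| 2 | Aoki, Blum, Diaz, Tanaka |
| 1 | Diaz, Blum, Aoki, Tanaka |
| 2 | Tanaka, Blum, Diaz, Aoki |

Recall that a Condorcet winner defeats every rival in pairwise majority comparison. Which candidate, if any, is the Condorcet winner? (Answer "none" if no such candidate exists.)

Head-to-head results (5 committee members):
Tanaka vs Aoki: Tanaka is ranked higher on 2 ballots, Aoki on 3. Aoki wins 3–2.
Tanaka vs Diaz: Tanaka preferred on 2 ballots; Diaz wins 3–2.
Tanaka–Blum: Blum 3–2.
Aoki–Diaz: Diaz 3–2.
Aoki vs Blum: Aoki preferred on 2 ballots; Blum wins 3–2.
Diaz vs Blum: Diaz preferred on 1 ballot; Blum wins 4–1.
Blum defeats every rival head-to-head and is the Condorcet winner.

Blum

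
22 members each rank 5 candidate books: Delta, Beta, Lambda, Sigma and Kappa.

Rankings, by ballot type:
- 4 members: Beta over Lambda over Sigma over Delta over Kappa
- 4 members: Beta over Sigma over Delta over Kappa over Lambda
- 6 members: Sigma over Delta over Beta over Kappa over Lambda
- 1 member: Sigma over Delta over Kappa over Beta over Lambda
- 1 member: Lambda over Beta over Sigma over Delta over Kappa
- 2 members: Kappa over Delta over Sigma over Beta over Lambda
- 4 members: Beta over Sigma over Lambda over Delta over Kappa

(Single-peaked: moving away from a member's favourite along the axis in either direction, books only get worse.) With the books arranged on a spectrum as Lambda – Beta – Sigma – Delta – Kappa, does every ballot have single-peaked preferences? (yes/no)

yes

Axis positions: Lambda=1, Beta=2, Sigma=3, Delta=4, Kappa=5.
Ballot type 1 (peak Beta at position 2): ranking walks positions 2-1-3-4-5, expanding outward from the peak — single-peaked.
Ballot type 2 (peak Beta at position 2): ranking walks positions 2-3-4-5-1, expanding outward from the peak — single-peaked.
Ballot type 3 (peak Sigma at position 3): ranking walks positions 3-4-2-5-1, expanding outward from the peak — single-peaked.
Ballot type 4 (peak Sigma at position 3): ranking walks positions 3-4-5-2-1, expanding outward from the peak — single-peaked.
Ballot type 5 (peak Lambda at position 1): ranking walks positions 1-2-3-4-5, expanding outward from the peak — single-peaked.
Ballot type 6 (peak Kappa at position 5): ranking walks positions 5-4-3-2-1, expanding outward from the peak — single-peaked.
Ballot type 7 (peak Beta at position 2): ranking walks positions 2-3-1-4-5, expanding outward from the peak — single-peaked.
Every ranking is single-peaked on this axis.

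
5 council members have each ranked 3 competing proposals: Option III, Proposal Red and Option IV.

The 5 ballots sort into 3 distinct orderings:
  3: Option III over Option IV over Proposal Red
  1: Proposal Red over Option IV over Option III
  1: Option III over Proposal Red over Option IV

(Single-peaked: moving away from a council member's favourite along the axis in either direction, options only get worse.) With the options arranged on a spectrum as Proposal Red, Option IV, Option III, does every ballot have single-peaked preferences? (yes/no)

no

Axis positions: Proposal Red=1, Option IV=2, Option III=3.
Ballot type 1 (peak Option III at position 3): ranking walks positions 3-2-1, expanding outward from the peak — single-peaked.
Ballot type 2 (peak Proposal Red at position 1): ranking walks positions 1-2-3, expanding outward from the peak — single-peaked.
Ballot type 3: ranking walks positions 3-1-2; Proposal Red is ranked above Option IV even though Option IV lies between Proposal Red and the peak Option III on the axis — preferences dip and rise again. Not single-peaked.
Ballot type 3 violates single-peakedness, so the profile is not single-peaked on this axis.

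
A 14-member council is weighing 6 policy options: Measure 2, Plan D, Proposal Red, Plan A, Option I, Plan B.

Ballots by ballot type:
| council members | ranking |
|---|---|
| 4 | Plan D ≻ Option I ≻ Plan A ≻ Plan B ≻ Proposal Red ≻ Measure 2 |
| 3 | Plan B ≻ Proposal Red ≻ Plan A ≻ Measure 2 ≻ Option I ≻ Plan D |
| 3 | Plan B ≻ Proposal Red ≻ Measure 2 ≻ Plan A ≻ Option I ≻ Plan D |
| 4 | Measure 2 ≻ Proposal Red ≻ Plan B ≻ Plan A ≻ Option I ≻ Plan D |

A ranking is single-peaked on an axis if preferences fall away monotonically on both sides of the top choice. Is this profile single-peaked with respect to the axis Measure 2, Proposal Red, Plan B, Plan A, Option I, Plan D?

yes

Axis positions: Measure 2=1, Proposal Red=2, Plan B=3, Plan A=4, Option I=5, Plan D=6.
Ballot type 1 (peak Plan D at position 6): ranking walks positions 6-5-4-3-2-1, expanding outward from the peak — single-peaked.
Ballot type 2 (peak Plan B at position 3): ranking walks positions 3-2-4-1-5-6, expanding outward from the peak — single-peaked.
Ballot type 3 (peak Plan B at position 3): ranking walks positions 3-2-1-4-5-6, expanding outward from the peak — single-peaked.
Ballot type 4 (peak Measure 2 at position 1): ranking walks positions 1-2-3-4-5-6, expanding outward from the peak — single-peaked.
Every ranking is single-peaked on this axis.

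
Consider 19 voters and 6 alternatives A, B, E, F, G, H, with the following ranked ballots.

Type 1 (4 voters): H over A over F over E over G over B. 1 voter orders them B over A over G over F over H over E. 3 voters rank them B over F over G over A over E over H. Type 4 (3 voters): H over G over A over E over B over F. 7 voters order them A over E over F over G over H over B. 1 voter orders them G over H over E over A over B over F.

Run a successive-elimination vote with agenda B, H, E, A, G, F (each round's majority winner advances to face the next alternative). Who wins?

Round 1: B vs H — 4–15, H advances.
Round 2: H vs E — 9–10, E advances.
Round 3: E vs A — 1–18, A advances.
Round 4: A vs G — 12–7, A advances.
Round 5: A vs F — 16–3, A advances.
The agenda winner is A.

A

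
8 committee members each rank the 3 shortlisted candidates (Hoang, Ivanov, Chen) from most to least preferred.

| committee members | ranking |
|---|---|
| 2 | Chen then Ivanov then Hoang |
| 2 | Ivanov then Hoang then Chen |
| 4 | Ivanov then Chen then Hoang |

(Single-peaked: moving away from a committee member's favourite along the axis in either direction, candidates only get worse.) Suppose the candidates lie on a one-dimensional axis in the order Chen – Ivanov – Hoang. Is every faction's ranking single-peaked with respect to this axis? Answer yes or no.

yes

Axis positions: Chen=1, Ivanov=2, Hoang=3.
Faction 1 (peak Chen at position 1): ranking walks positions 1-2-3, expanding outward from the peak — single-peaked.
Faction 2 (peak Ivanov at position 2): ranking walks positions 2-3-1, expanding outward from the peak — single-peaked.
Faction 3 (peak Ivanov at position 2): ranking walks positions 2-1-3, expanding outward from the peak — single-peaked.
Every ranking is single-peaked on this axis.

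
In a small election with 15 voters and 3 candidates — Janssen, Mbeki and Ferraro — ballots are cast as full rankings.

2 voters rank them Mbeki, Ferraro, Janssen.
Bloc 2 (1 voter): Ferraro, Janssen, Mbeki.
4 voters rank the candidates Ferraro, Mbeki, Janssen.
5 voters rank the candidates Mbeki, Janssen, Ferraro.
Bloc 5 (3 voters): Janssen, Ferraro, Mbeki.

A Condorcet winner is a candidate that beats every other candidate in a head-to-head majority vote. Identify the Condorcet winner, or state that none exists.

none

Head-to-head results (15 voters):
Janssen vs Mbeki: Janssen preferred on 1+3 = 4 ballots; Mbeki wins 11–4.
Janssen vs Ferraro: 8 to 7, Janssen.
Mbeki vs Ferraro: Ferraro, 8–7.
Every candidate loses at least once (Janssen loses to Mbeki; Mbeki loses to Ferraro; Ferraro loses to Janssen). The majority relation contains the cycle Janssen > Ferraro > Mbeki > Janssen, so there is no Condorcet winner.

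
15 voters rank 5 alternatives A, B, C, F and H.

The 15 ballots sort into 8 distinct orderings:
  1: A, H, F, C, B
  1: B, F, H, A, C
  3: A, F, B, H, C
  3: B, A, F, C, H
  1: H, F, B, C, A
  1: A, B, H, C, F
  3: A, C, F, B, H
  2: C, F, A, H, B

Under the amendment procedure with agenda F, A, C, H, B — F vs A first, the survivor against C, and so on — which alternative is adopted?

Round 1: F vs A — 4–11, A advances.
Round 2: A vs C — 12–3, A advances.
Round 3: A vs H — 13–2, A advances.
Round 4: A vs B — 10–5, A advances.
The agenda winner is A.

A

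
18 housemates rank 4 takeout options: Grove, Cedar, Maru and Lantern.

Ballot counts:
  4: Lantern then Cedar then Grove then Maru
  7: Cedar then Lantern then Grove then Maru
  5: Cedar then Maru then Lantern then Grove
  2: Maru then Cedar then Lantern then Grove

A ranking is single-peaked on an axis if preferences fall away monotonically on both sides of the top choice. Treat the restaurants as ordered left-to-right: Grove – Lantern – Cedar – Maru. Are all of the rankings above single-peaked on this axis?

yes

Axis positions: Grove=1, Lantern=2, Cedar=3, Maru=4.
Group 1 (peak Lantern at position 2): ranking walks positions 2-3-1-4, expanding outward from the peak — single-peaked.
Group 2 (peak Cedar at position 3): ranking walks positions 3-2-1-4, expanding outward from the peak — single-peaked.
Group 3 (peak Cedar at position 3): ranking walks positions 3-4-2-1, expanding outward from the peak — single-peaked.
Group 4 (peak Maru at position 4): ranking walks positions 4-3-2-1, expanding outward from the peak — single-peaked.
Every ranking is single-peaked on this axis.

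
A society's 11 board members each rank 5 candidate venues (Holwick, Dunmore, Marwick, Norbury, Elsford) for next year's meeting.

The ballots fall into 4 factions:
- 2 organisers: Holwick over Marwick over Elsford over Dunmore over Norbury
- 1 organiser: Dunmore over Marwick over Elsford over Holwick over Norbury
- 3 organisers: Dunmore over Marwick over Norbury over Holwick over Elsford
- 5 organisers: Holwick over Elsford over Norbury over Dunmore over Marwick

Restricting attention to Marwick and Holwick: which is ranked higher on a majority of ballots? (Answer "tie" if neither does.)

Ballots ranking Marwick above Holwick: 1 + 3 = 4.
Ballots ranking Holwick above Marwick: 11 − 4 = 7.
Holwick wins the head-to-head 7–4.

Holwick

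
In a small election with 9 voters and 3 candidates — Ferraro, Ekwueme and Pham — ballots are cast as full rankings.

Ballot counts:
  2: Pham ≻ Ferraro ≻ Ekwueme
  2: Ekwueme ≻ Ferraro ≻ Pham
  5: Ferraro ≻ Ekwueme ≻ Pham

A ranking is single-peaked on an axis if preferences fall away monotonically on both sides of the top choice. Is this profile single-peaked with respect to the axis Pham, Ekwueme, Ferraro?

Axis positions: Pham=1, Ekwueme=2, Ferraro=3.
Cluster 1: ranking walks positions 1-3-2; Ferraro is ranked above Ekwueme even though Ekwueme lies between Ferraro and the peak Pham on the axis — preferences dip and rise again. Not single-peaked.
Cluster 2 (peak Ekwueme at position 2): ranking walks positions 2-3-1, expanding outward from the peak — single-peaked.
Cluster 3 (peak Ferraro at position 3): ranking walks positions 3-2-1, expanding outward from the peak — single-peaked.
Cluster 1 violates single-peakedness, so the profile is not single-peaked on this axis.

no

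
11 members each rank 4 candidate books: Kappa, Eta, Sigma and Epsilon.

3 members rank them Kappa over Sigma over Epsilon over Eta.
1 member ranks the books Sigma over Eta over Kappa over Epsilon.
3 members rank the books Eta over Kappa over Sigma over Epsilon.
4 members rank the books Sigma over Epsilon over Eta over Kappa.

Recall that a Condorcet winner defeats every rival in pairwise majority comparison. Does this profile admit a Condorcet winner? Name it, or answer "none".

Check each pair by majority over 11 ballots:
Kappa vs Eta: Eta, 8–3.
Kappa vs Sigma: Kappa wins 6–5.
Kappa vs Epsilon: Kappa wins 7–4.
Eta–Sigma: Sigma 8–3.
Eta–Epsilon: Epsilon 7–4.
Sigma vs Epsilon: Sigma wins 11–0.
No book is unbeaten: Kappa loses to Eta; Eta loses to Sigma; Sigma loses to Kappa; Epsilon loses to Kappa. In particular Kappa > Sigma > Eta > Kappa is a majority cycle — no Condorcet winner exists.

none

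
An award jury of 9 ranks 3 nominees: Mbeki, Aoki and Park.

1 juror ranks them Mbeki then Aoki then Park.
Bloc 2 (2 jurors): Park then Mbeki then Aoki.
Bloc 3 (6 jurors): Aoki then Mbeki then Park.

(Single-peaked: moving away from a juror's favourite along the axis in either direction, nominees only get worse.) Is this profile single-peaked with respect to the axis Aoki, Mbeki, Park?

yes

Axis positions: Aoki=1, Mbeki=2, Park=3.
Bloc 1 (peak Mbeki at position 2): ranking walks positions 2-1-3, expanding outward from the peak — single-peaked.
Bloc 2 (peak Park at position 3): ranking walks positions 3-2-1, expanding outward from the peak — single-peaked.
Bloc 3 (peak Aoki at position 1): ranking walks positions 1-2-3, expanding outward from the peak — single-peaked.
Every ranking is single-peaked on this axis.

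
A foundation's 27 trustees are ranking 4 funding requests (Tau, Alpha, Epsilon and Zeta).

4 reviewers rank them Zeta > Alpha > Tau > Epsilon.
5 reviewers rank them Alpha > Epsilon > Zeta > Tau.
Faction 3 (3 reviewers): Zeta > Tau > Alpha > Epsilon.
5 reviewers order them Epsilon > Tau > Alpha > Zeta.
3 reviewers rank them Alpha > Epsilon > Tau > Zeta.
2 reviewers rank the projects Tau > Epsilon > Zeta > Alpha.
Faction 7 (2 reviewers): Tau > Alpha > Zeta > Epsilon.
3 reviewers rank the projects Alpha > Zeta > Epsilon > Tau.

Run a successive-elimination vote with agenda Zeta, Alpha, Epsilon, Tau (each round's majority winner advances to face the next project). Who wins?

Round 1: Zeta vs Alpha — 9–18, Alpha advances.
Round 2: Alpha vs Epsilon — 20–7, Alpha advances.
Round 3: Alpha vs Tau — 15–12, Alpha advances.
The agenda winner is Alpha.

Alpha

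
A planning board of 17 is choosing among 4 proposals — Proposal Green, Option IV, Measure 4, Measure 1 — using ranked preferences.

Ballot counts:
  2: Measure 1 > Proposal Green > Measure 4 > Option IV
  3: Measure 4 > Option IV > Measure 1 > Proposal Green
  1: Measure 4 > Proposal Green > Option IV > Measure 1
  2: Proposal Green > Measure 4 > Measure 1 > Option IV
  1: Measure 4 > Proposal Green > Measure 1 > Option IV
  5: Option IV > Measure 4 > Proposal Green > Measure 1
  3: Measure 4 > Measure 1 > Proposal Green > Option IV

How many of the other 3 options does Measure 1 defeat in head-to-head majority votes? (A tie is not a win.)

Measure 1 against each rival (17 council members):
Measure 1–Proposal Green: Proposal Green 9–8.
Measure 1 vs Option IV: 8 to 9, Option IV.
Measure 1 vs Measure 4: Measure 4 wins 15–2.
Measure 1 beats no one; loses to Proposal Green, Option IV, Measure 4 — 0 pairwise wins.

0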